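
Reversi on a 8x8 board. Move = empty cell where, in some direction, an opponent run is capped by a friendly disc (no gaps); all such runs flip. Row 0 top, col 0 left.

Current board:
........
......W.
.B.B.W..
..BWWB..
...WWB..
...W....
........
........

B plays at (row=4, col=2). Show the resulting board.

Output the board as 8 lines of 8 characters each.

Answer: ........
......W.
.B.B.W..
..BWWB..
..BBBB..
...W....
........
........

Derivation:
Place B at (4,2); scan 8 dirs for brackets.
Dir NW: first cell '.' (not opp) -> no flip
Dir N: first cell 'B' (not opp) -> no flip
Dir NE: opp run (3,3), next='.' -> no flip
Dir W: first cell '.' (not opp) -> no flip
Dir E: opp run (4,3) (4,4) capped by B -> flip
Dir SW: first cell '.' (not opp) -> no flip
Dir S: first cell '.' (not opp) -> no flip
Dir SE: opp run (5,3), next='.' -> no flip
All flips: (4,3) (4,4)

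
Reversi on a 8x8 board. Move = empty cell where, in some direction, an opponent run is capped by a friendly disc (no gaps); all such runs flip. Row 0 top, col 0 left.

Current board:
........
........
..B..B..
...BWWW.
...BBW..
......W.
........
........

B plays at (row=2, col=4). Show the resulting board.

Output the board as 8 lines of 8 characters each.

Answer: ........
........
..B.BB..
...BBWW.
...BBW..
......W.
........
........

Derivation:
Place B at (2,4); scan 8 dirs for brackets.
Dir NW: first cell '.' (not opp) -> no flip
Dir N: first cell '.' (not opp) -> no flip
Dir NE: first cell '.' (not opp) -> no flip
Dir W: first cell '.' (not opp) -> no flip
Dir E: first cell 'B' (not opp) -> no flip
Dir SW: first cell 'B' (not opp) -> no flip
Dir S: opp run (3,4) capped by B -> flip
Dir SE: opp run (3,5), next='.' -> no flip
All flips: (3,4)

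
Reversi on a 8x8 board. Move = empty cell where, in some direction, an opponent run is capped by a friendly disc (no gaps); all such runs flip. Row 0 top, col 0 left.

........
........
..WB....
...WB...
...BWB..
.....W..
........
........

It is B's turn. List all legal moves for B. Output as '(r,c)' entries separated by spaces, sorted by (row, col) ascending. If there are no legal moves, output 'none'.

Answer: (2,1) (3,2) (5,4) (6,5)

Derivation:
(1,1): no bracket -> illegal
(1,2): no bracket -> illegal
(1,3): no bracket -> illegal
(2,1): flips 1 -> legal
(2,4): no bracket -> illegal
(3,1): no bracket -> illegal
(3,2): flips 1 -> legal
(3,5): no bracket -> illegal
(4,2): no bracket -> illegal
(4,6): no bracket -> illegal
(5,3): no bracket -> illegal
(5,4): flips 1 -> legal
(5,6): no bracket -> illegal
(6,4): no bracket -> illegal
(6,5): flips 1 -> legal
(6,6): no bracket -> illegal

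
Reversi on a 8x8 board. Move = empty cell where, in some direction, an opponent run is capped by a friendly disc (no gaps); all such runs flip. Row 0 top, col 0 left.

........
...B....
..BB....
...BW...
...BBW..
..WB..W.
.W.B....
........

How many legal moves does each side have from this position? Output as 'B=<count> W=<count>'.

Answer: B=8 W=5

Derivation:
-- B to move --
(2,4): flips 1 -> legal
(2,5): flips 1 -> legal
(3,5): flips 1 -> legal
(3,6): no bracket -> illegal
(4,1): flips 1 -> legal
(4,2): no bracket -> illegal
(4,6): flips 1 -> legal
(4,7): no bracket -> illegal
(5,0): no bracket -> illegal
(5,1): flips 1 -> legal
(5,4): no bracket -> illegal
(5,5): no bracket -> illegal
(5,7): no bracket -> illegal
(6,0): no bracket -> illegal
(6,2): no bracket -> illegal
(6,5): no bracket -> illegal
(6,6): no bracket -> illegal
(6,7): flips 3 -> legal
(7,0): flips 2 -> legal
(7,1): no bracket -> illegal
(7,2): no bracket -> illegal
B mobility = 8
-- W to move --
(0,2): no bracket -> illegal
(0,3): no bracket -> illegal
(0,4): no bracket -> illegal
(1,1): no bracket -> illegal
(1,2): flips 1 -> legal
(1,4): no bracket -> illegal
(2,1): no bracket -> illegal
(2,4): no bracket -> illegal
(3,1): no bracket -> illegal
(3,2): flips 1 -> legal
(3,5): no bracket -> illegal
(4,2): flips 2 -> legal
(5,4): flips 2 -> legal
(5,5): no bracket -> illegal
(6,2): no bracket -> illegal
(6,4): no bracket -> illegal
(7,2): no bracket -> illegal
(7,3): no bracket -> illegal
(7,4): flips 1 -> legal
W mobility = 5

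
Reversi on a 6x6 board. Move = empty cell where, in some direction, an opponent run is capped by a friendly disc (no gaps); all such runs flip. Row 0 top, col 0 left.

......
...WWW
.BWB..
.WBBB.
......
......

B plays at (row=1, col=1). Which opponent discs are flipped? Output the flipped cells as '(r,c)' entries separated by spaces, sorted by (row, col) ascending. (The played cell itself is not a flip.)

Answer: (2,2)

Derivation:
Dir NW: first cell '.' (not opp) -> no flip
Dir N: first cell '.' (not opp) -> no flip
Dir NE: first cell '.' (not opp) -> no flip
Dir W: first cell '.' (not opp) -> no flip
Dir E: first cell '.' (not opp) -> no flip
Dir SW: first cell '.' (not opp) -> no flip
Dir S: first cell 'B' (not opp) -> no flip
Dir SE: opp run (2,2) capped by B -> flip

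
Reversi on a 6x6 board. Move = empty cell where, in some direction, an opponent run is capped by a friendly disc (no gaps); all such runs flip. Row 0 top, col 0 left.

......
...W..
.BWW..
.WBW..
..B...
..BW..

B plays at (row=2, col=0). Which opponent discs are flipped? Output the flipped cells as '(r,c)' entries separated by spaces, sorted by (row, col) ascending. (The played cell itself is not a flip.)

Dir NW: edge -> no flip
Dir N: first cell '.' (not opp) -> no flip
Dir NE: first cell '.' (not opp) -> no flip
Dir W: edge -> no flip
Dir E: first cell 'B' (not opp) -> no flip
Dir SW: edge -> no flip
Dir S: first cell '.' (not opp) -> no flip
Dir SE: opp run (3,1) capped by B -> flip

Answer: (3,1)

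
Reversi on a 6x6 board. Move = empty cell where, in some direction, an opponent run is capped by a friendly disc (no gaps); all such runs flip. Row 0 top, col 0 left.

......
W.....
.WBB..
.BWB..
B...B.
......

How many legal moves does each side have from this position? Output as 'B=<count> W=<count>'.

Answer: B=4 W=6

Derivation:
-- B to move --
(0,0): no bracket -> illegal
(0,1): no bracket -> illegal
(1,1): flips 1 -> legal
(1,2): no bracket -> illegal
(2,0): flips 1 -> legal
(3,0): no bracket -> illegal
(4,1): flips 1 -> legal
(4,2): flips 1 -> legal
(4,3): no bracket -> illegal
B mobility = 4
-- W to move --
(1,1): no bracket -> illegal
(1,2): flips 1 -> legal
(1,3): no bracket -> illegal
(1,4): flips 1 -> legal
(2,0): no bracket -> illegal
(2,4): flips 2 -> legal
(3,0): flips 1 -> legal
(3,4): flips 1 -> legal
(3,5): no bracket -> illegal
(4,1): flips 1 -> legal
(4,2): no bracket -> illegal
(4,3): no bracket -> illegal
(4,5): no bracket -> illegal
(5,0): no bracket -> illegal
(5,1): no bracket -> illegal
(5,3): no bracket -> illegal
(5,4): no bracket -> illegal
(5,5): no bracket -> illegal
W mobility = 6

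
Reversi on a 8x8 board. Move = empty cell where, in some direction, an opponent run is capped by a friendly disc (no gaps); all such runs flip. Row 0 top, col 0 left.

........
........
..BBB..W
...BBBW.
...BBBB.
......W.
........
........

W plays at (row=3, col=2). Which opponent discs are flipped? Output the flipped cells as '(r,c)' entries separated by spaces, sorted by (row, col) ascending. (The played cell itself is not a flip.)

Dir NW: first cell '.' (not opp) -> no flip
Dir N: opp run (2,2), next='.' -> no flip
Dir NE: opp run (2,3), next='.' -> no flip
Dir W: first cell '.' (not opp) -> no flip
Dir E: opp run (3,3) (3,4) (3,5) capped by W -> flip
Dir SW: first cell '.' (not opp) -> no flip
Dir S: first cell '.' (not opp) -> no flip
Dir SE: opp run (4,3), next='.' -> no flip

Answer: (3,3) (3,4) (3,5)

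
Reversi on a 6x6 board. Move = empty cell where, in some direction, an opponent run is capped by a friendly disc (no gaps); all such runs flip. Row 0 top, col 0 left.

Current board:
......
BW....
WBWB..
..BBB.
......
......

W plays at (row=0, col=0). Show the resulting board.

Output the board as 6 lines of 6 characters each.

Place W at (0,0); scan 8 dirs for brackets.
Dir NW: edge -> no flip
Dir N: edge -> no flip
Dir NE: edge -> no flip
Dir W: edge -> no flip
Dir E: first cell '.' (not opp) -> no flip
Dir SW: edge -> no flip
Dir S: opp run (1,0) capped by W -> flip
Dir SE: first cell 'W' (not opp) -> no flip
All flips: (1,0)

Answer: W.....
WW....
WBWB..
..BBB.
......
......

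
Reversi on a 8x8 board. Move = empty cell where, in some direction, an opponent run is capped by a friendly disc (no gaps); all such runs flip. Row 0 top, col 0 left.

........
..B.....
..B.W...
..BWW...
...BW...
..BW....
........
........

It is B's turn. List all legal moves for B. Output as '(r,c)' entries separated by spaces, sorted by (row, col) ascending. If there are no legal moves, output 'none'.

(1,3): no bracket -> illegal
(1,4): no bracket -> illegal
(1,5): no bracket -> illegal
(2,3): flips 1 -> legal
(2,5): flips 1 -> legal
(3,5): flips 2 -> legal
(4,2): no bracket -> illegal
(4,5): flips 1 -> legal
(5,4): flips 1 -> legal
(5,5): flips 2 -> legal
(6,2): no bracket -> illegal
(6,3): flips 1 -> legal
(6,4): no bracket -> illegal

Answer: (2,3) (2,5) (3,5) (4,5) (5,4) (5,5) (6,3)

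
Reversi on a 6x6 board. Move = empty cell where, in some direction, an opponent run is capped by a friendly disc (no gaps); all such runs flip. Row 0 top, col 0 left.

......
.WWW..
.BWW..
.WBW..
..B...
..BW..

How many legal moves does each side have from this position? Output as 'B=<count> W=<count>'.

-- B to move --
(0,0): no bracket -> illegal
(0,1): flips 1 -> legal
(0,2): flips 2 -> legal
(0,3): flips 1 -> legal
(0,4): no bracket -> illegal
(1,0): no bracket -> illegal
(1,4): flips 1 -> legal
(2,0): flips 1 -> legal
(2,4): flips 3 -> legal
(3,0): flips 1 -> legal
(3,4): flips 1 -> legal
(4,0): no bracket -> illegal
(4,1): flips 1 -> legal
(4,3): no bracket -> illegal
(4,4): no bracket -> illegal
(5,4): flips 1 -> legal
B mobility = 10
-- W to move --
(1,0): no bracket -> illegal
(2,0): flips 1 -> legal
(3,0): flips 1 -> legal
(4,1): flips 1 -> legal
(4,3): no bracket -> illegal
(5,1): flips 2 -> legal
W mobility = 4

Answer: B=10 W=4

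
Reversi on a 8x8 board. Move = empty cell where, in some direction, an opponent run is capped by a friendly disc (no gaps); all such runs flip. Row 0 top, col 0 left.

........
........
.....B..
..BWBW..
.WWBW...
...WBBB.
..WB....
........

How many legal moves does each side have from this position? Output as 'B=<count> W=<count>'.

-- B to move --
(2,2): flips 2 -> legal
(2,3): flips 1 -> legal
(2,4): no bracket -> illegal
(2,6): no bracket -> illegal
(3,0): no bracket -> illegal
(3,1): no bracket -> illegal
(3,6): flips 1 -> legal
(4,0): flips 2 -> legal
(4,5): flips 2 -> legal
(4,6): no bracket -> illegal
(5,0): flips 1 -> legal
(5,1): no bracket -> illegal
(5,2): flips 2 -> legal
(6,1): flips 1 -> legal
(6,4): no bracket -> illegal
(7,1): no bracket -> illegal
(7,2): no bracket -> illegal
(7,3): no bracket -> illegal
B mobility = 8
-- W to move --
(1,4): no bracket -> illegal
(1,5): flips 1 -> legal
(1,6): no bracket -> illegal
(2,1): no bracket -> illegal
(2,2): flips 1 -> legal
(2,3): flips 1 -> legal
(2,4): flips 1 -> legal
(2,6): no bracket -> illegal
(3,1): flips 1 -> legal
(3,6): no bracket -> illegal
(4,5): no bracket -> illegal
(4,6): no bracket -> illegal
(4,7): no bracket -> illegal
(5,2): no bracket -> illegal
(5,7): flips 3 -> legal
(6,4): flips 2 -> legal
(6,5): no bracket -> illegal
(6,6): flips 1 -> legal
(6,7): no bracket -> illegal
(7,2): no bracket -> illegal
(7,3): flips 1 -> legal
(7,4): no bracket -> illegal
W mobility = 9

Answer: B=8 W=9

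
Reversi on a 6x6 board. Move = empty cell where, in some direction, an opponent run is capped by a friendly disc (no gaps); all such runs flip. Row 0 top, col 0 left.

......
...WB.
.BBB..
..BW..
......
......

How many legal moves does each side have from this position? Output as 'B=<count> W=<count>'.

Answer: B=6 W=3

Derivation:
-- B to move --
(0,2): no bracket -> illegal
(0,3): flips 1 -> legal
(0,4): flips 1 -> legal
(1,2): flips 1 -> legal
(2,4): no bracket -> illegal
(3,4): flips 1 -> legal
(4,2): no bracket -> illegal
(4,3): flips 1 -> legal
(4,4): flips 1 -> legal
B mobility = 6
-- W to move --
(0,3): no bracket -> illegal
(0,4): no bracket -> illegal
(0,5): no bracket -> illegal
(1,0): no bracket -> illegal
(1,1): flips 1 -> legal
(1,2): no bracket -> illegal
(1,5): flips 1 -> legal
(2,0): no bracket -> illegal
(2,4): no bracket -> illegal
(2,5): no bracket -> illegal
(3,0): no bracket -> illegal
(3,1): flips 2 -> legal
(3,4): no bracket -> illegal
(4,1): no bracket -> illegal
(4,2): no bracket -> illegal
(4,3): no bracket -> illegal
W mobility = 3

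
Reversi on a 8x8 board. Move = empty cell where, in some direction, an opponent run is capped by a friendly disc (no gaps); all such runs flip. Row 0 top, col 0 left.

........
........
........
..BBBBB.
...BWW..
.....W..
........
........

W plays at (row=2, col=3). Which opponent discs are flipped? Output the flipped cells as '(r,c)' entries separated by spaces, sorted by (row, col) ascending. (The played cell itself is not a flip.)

Answer: (3,4)

Derivation:
Dir NW: first cell '.' (not opp) -> no flip
Dir N: first cell '.' (not opp) -> no flip
Dir NE: first cell '.' (not opp) -> no flip
Dir W: first cell '.' (not opp) -> no flip
Dir E: first cell '.' (not opp) -> no flip
Dir SW: opp run (3,2), next='.' -> no flip
Dir S: opp run (3,3) (4,3), next='.' -> no flip
Dir SE: opp run (3,4) capped by W -> flip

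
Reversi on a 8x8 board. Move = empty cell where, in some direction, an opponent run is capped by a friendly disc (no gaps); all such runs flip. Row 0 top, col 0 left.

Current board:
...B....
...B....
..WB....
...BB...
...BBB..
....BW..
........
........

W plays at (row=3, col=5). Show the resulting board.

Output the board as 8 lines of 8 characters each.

Place W at (3,5); scan 8 dirs for brackets.
Dir NW: first cell '.' (not opp) -> no flip
Dir N: first cell '.' (not opp) -> no flip
Dir NE: first cell '.' (not opp) -> no flip
Dir W: opp run (3,4) (3,3), next='.' -> no flip
Dir E: first cell '.' (not opp) -> no flip
Dir SW: opp run (4,4), next='.' -> no flip
Dir S: opp run (4,5) capped by W -> flip
Dir SE: first cell '.' (not opp) -> no flip
All flips: (4,5)

Answer: ...B....
...B....
..WB....
...BBW..
...BBW..
....BW..
........
........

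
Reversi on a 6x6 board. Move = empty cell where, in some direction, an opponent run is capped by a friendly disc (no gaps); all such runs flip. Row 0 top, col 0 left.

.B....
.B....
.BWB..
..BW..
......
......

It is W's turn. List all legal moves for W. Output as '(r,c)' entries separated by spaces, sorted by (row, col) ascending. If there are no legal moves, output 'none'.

(0,0): flips 1 -> legal
(0,2): no bracket -> illegal
(1,0): no bracket -> illegal
(1,2): no bracket -> illegal
(1,3): flips 1 -> legal
(1,4): no bracket -> illegal
(2,0): flips 1 -> legal
(2,4): flips 1 -> legal
(3,0): no bracket -> illegal
(3,1): flips 1 -> legal
(3,4): no bracket -> illegal
(4,1): no bracket -> illegal
(4,2): flips 1 -> legal
(4,3): no bracket -> illegal

Answer: (0,0) (1,3) (2,0) (2,4) (3,1) (4,2)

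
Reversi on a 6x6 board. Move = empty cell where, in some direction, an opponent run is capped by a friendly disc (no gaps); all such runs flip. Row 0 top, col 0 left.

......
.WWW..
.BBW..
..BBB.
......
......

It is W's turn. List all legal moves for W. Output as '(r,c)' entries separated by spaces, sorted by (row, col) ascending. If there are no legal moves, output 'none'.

(1,0): no bracket -> illegal
(2,0): flips 2 -> legal
(2,4): no bracket -> illegal
(2,5): no bracket -> illegal
(3,0): flips 1 -> legal
(3,1): flips 2 -> legal
(3,5): no bracket -> illegal
(4,1): flips 1 -> legal
(4,2): flips 2 -> legal
(4,3): flips 1 -> legal
(4,4): flips 2 -> legal
(4,5): flips 1 -> legal

Answer: (2,0) (3,0) (3,1) (4,1) (4,2) (4,3) (4,4) (4,5)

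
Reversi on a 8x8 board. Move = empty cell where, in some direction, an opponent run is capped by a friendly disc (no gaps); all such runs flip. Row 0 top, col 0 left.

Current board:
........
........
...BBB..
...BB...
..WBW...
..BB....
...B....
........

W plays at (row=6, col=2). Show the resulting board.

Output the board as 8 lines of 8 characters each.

Place W at (6,2); scan 8 dirs for brackets.
Dir NW: first cell '.' (not opp) -> no flip
Dir N: opp run (5,2) capped by W -> flip
Dir NE: opp run (5,3) capped by W -> flip
Dir W: first cell '.' (not opp) -> no flip
Dir E: opp run (6,3), next='.' -> no flip
Dir SW: first cell '.' (not opp) -> no flip
Dir S: first cell '.' (not opp) -> no flip
Dir SE: first cell '.' (not opp) -> no flip
All flips: (5,2) (5,3)

Answer: ........
........
...BBB..
...BB...
..WBW...
..WW....
..WB....
........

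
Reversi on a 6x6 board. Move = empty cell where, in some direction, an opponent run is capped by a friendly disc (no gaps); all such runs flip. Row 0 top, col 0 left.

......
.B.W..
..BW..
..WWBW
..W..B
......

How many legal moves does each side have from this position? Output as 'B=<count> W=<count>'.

-- B to move --
(0,2): no bracket -> illegal
(0,3): no bracket -> illegal
(0,4): flips 1 -> legal
(1,2): flips 1 -> legal
(1,4): no bracket -> illegal
(2,1): no bracket -> illegal
(2,4): flips 1 -> legal
(2,5): flips 1 -> legal
(3,1): flips 2 -> legal
(4,1): no bracket -> illegal
(4,3): no bracket -> illegal
(4,4): flips 1 -> legal
(5,1): no bracket -> illegal
(5,2): flips 2 -> legal
(5,3): no bracket -> illegal
B mobility = 7
-- W to move --
(0,0): flips 2 -> legal
(0,1): no bracket -> illegal
(0,2): no bracket -> illegal
(1,0): no bracket -> illegal
(1,2): flips 1 -> legal
(2,0): no bracket -> illegal
(2,1): flips 1 -> legal
(2,4): no bracket -> illegal
(2,5): no bracket -> illegal
(3,1): flips 1 -> legal
(4,3): no bracket -> illegal
(4,4): no bracket -> illegal
(5,4): no bracket -> illegal
(5,5): flips 1 -> legal
W mobility = 5

Answer: B=7 W=5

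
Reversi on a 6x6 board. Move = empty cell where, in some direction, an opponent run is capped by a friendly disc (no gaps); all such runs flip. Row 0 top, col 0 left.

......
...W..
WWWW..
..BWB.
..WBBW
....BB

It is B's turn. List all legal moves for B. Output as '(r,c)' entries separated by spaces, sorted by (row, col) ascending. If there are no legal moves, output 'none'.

Answer: (0,3) (1,0) (1,1) (1,2) (1,4) (3,5) (4,1) (5,2)

Derivation:
(0,2): no bracket -> illegal
(0,3): flips 3 -> legal
(0,4): no bracket -> illegal
(1,0): flips 1 -> legal
(1,1): flips 2 -> legal
(1,2): flips 2 -> legal
(1,4): flips 1 -> legal
(2,4): no bracket -> illegal
(3,0): no bracket -> illegal
(3,1): no bracket -> illegal
(3,5): flips 1 -> legal
(4,1): flips 1 -> legal
(5,1): no bracket -> illegal
(5,2): flips 1 -> legal
(5,3): no bracket -> illegal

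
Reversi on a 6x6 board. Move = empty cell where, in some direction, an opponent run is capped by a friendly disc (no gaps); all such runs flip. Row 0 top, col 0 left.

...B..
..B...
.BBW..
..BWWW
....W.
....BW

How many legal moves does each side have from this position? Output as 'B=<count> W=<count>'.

-- B to move --
(1,3): no bracket -> illegal
(1,4): flips 1 -> legal
(2,4): flips 3 -> legal
(2,5): no bracket -> illegal
(4,2): no bracket -> illegal
(4,3): no bracket -> illegal
(4,5): flips 2 -> legal
(5,3): no bracket -> illegal
B mobility = 3
-- W to move --
(0,1): flips 1 -> legal
(0,2): no bracket -> illegal
(0,4): no bracket -> illegal
(1,0): no bracket -> illegal
(1,1): flips 1 -> legal
(1,3): no bracket -> illegal
(1,4): no bracket -> illegal
(2,0): flips 2 -> legal
(3,0): no bracket -> illegal
(3,1): flips 1 -> legal
(4,1): flips 1 -> legal
(4,2): no bracket -> illegal
(4,3): no bracket -> illegal
(4,5): no bracket -> illegal
(5,3): flips 1 -> legal
W mobility = 6

Answer: B=3 W=6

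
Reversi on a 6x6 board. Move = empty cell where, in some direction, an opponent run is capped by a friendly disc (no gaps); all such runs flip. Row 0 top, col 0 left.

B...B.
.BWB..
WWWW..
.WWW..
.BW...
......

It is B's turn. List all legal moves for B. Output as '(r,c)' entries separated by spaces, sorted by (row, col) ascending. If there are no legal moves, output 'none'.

Answer: (1,4) (4,0) (4,3) (4,4)

Derivation:
(0,1): no bracket -> illegal
(0,2): no bracket -> illegal
(0,3): no bracket -> illegal
(1,0): no bracket -> illegal
(1,4): flips 2 -> legal
(2,4): no bracket -> illegal
(3,0): no bracket -> illegal
(3,4): no bracket -> illegal
(4,0): flips 2 -> legal
(4,3): flips 3 -> legal
(4,4): flips 2 -> legal
(5,1): no bracket -> illegal
(5,2): no bracket -> illegal
(5,3): no bracket -> illegal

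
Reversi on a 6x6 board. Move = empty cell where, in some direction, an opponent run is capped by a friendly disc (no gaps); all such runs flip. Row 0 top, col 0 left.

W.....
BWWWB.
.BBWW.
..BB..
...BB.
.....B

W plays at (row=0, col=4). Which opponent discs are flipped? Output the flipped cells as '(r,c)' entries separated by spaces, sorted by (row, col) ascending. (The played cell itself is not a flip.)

Dir NW: edge -> no flip
Dir N: edge -> no flip
Dir NE: edge -> no flip
Dir W: first cell '.' (not opp) -> no flip
Dir E: first cell '.' (not opp) -> no flip
Dir SW: first cell 'W' (not opp) -> no flip
Dir S: opp run (1,4) capped by W -> flip
Dir SE: first cell '.' (not opp) -> no flip

Answer: (1,4)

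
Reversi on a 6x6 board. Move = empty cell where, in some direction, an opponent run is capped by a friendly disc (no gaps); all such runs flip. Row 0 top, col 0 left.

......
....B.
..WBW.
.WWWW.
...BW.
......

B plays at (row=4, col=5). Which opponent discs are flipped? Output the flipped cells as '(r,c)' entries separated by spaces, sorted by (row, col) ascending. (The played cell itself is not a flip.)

Answer: (3,4) (4,4)

Derivation:
Dir NW: opp run (3,4) capped by B -> flip
Dir N: first cell '.' (not opp) -> no flip
Dir NE: edge -> no flip
Dir W: opp run (4,4) capped by B -> flip
Dir E: edge -> no flip
Dir SW: first cell '.' (not opp) -> no flip
Dir S: first cell '.' (not opp) -> no flip
Dir SE: edge -> no flip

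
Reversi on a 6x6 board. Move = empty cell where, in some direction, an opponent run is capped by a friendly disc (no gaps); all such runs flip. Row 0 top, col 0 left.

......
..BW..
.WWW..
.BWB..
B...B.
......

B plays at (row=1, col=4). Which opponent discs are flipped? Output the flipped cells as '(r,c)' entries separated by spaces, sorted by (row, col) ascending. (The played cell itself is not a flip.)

Answer: (1,3)

Derivation:
Dir NW: first cell '.' (not opp) -> no flip
Dir N: first cell '.' (not opp) -> no flip
Dir NE: first cell '.' (not opp) -> no flip
Dir W: opp run (1,3) capped by B -> flip
Dir E: first cell '.' (not opp) -> no flip
Dir SW: opp run (2,3) (3,2), next='.' -> no flip
Dir S: first cell '.' (not opp) -> no flip
Dir SE: first cell '.' (not opp) -> no flip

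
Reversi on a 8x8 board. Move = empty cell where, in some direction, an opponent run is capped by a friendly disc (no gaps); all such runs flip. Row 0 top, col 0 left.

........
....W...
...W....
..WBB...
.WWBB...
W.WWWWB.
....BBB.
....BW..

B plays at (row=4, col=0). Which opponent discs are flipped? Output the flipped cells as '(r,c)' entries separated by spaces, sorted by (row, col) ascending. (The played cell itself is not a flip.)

Answer: (4,1) (4,2)

Derivation:
Dir NW: edge -> no flip
Dir N: first cell '.' (not opp) -> no flip
Dir NE: first cell '.' (not opp) -> no flip
Dir W: edge -> no flip
Dir E: opp run (4,1) (4,2) capped by B -> flip
Dir SW: edge -> no flip
Dir S: opp run (5,0), next='.' -> no flip
Dir SE: first cell '.' (not opp) -> no flip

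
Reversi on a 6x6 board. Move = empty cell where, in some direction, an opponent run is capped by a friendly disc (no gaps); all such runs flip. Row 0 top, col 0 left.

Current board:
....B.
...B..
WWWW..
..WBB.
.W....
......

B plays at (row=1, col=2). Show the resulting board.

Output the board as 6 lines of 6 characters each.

Answer: ....B.
..BB..
WWWB..
..WBB.
.W....
......

Derivation:
Place B at (1,2); scan 8 dirs for brackets.
Dir NW: first cell '.' (not opp) -> no flip
Dir N: first cell '.' (not opp) -> no flip
Dir NE: first cell '.' (not opp) -> no flip
Dir W: first cell '.' (not opp) -> no flip
Dir E: first cell 'B' (not opp) -> no flip
Dir SW: opp run (2,1), next='.' -> no flip
Dir S: opp run (2,2) (3,2), next='.' -> no flip
Dir SE: opp run (2,3) capped by B -> flip
All flips: (2,3)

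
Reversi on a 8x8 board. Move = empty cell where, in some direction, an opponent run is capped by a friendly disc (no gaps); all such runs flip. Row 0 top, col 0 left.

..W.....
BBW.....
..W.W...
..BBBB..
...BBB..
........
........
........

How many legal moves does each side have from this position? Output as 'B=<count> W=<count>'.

Answer: B=3 W=6

Derivation:
-- B to move --
(0,1): no bracket -> illegal
(0,3): no bracket -> illegal
(1,3): flips 2 -> legal
(1,4): flips 1 -> legal
(1,5): flips 1 -> legal
(2,1): no bracket -> illegal
(2,3): no bracket -> illegal
(2,5): no bracket -> illegal
(3,1): no bracket -> illegal
B mobility = 3
-- W to move --
(0,0): flips 1 -> legal
(0,1): no bracket -> illegal
(2,0): flips 1 -> legal
(2,1): no bracket -> illegal
(2,3): no bracket -> illegal
(2,5): no bracket -> illegal
(2,6): no bracket -> illegal
(3,1): no bracket -> illegal
(3,6): no bracket -> illegal
(4,1): no bracket -> illegal
(4,2): flips 2 -> legal
(4,6): flips 1 -> legal
(5,2): no bracket -> illegal
(5,3): no bracket -> illegal
(5,4): flips 2 -> legal
(5,5): flips 2 -> legal
(5,6): no bracket -> illegal
W mobility = 6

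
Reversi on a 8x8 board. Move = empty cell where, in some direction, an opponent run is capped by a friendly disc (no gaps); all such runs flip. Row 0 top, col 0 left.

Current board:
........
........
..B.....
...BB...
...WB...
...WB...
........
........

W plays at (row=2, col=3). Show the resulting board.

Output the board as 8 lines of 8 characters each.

Answer: ........
........
..BW....
...WB...
...WB...
...WB...
........
........

Derivation:
Place W at (2,3); scan 8 dirs for brackets.
Dir NW: first cell '.' (not opp) -> no flip
Dir N: first cell '.' (not opp) -> no flip
Dir NE: first cell '.' (not opp) -> no flip
Dir W: opp run (2,2), next='.' -> no flip
Dir E: first cell '.' (not opp) -> no flip
Dir SW: first cell '.' (not opp) -> no flip
Dir S: opp run (3,3) capped by W -> flip
Dir SE: opp run (3,4), next='.' -> no flip
All flips: (3,3)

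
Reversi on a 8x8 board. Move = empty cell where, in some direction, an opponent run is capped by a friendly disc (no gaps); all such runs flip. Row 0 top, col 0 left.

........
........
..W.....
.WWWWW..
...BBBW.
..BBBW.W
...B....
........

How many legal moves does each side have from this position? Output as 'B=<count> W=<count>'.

-- B to move --
(1,1): flips 2 -> legal
(1,2): no bracket -> illegal
(1,3): no bracket -> illegal
(2,0): no bracket -> illegal
(2,1): flips 1 -> legal
(2,3): flips 2 -> legal
(2,4): flips 1 -> legal
(2,5): flips 2 -> legal
(2,6): flips 1 -> legal
(3,0): no bracket -> illegal
(3,6): no bracket -> illegal
(3,7): no bracket -> illegal
(4,0): no bracket -> illegal
(4,1): no bracket -> illegal
(4,2): no bracket -> illegal
(4,7): flips 1 -> legal
(5,6): flips 1 -> legal
(6,4): no bracket -> illegal
(6,5): flips 1 -> legal
(6,6): flips 1 -> legal
(6,7): no bracket -> illegal
B mobility = 10
-- W to move --
(3,6): no bracket -> illegal
(4,1): no bracket -> illegal
(4,2): flips 3 -> legal
(5,1): flips 3 -> legal
(5,6): flips 1 -> legal
(6,1): flips 2 -> legal
(6,2): flips 2 -> legal
(6,4): flips 2 -> legal
(6,5): flips 2 -> legal
(7,2): no bracket -> illegal
(7,3): flips 3 -> legal
(7,4): no bracket -> illegal
W mobility = 8

Answer: B=10 W=8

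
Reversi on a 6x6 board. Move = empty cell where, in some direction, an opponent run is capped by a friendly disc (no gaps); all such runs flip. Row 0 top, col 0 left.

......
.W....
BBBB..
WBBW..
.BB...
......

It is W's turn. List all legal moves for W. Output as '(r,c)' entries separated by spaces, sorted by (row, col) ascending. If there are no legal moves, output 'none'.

Answer: (1,0) (1,2) (1,3) (5,1) (5,2)

Derivation:
(1,0): flips 1 -> legal
(1,2): flips 1 -> legal
(1,3): flips 1 -> legal
(1,4): no bracket -> illegal
(2,4): no bracket -> illegal
(3,4): no bracket -> illegal
(4,0): no bracket -> illegal
(4,3): no bracket -> illegal
(5,0): no bracket -> illegal
(5,1): flips 4 -> legal
(5,2): flips 1 -> legal
(5,3): no bracket -> illegal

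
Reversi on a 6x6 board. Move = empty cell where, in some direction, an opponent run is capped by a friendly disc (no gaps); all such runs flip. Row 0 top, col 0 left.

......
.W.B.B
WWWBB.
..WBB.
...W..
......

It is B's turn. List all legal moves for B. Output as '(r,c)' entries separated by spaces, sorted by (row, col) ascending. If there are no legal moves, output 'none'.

(0,0): flips 2 -> legal
(0,1): no bracket -> illegal
(0,2): no bracket -> illegal
(1,0): no bracket -> illegal
(1,2): no bracket -> illegal
(3,0): no bracket -> illegal
(3,1): flips 2 -> legal
(4,1): flips 1 -> legal
(4,2): no bracket -> illegal
(4,4): no bracket -> illegal
(5,2): flips 1 -> legal
(5,3): flips 1 -> legal
(5,4): no bracket -> illegal

Answer: (0,0) (3,1) (4,1) (5,2) (5,3)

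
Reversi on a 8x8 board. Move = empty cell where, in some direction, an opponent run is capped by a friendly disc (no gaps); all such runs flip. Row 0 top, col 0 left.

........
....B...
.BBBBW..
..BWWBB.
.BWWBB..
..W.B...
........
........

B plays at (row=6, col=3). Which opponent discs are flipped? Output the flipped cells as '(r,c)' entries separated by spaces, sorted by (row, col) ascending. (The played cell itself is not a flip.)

Answer: (5,2)

Derivation:
Dir NW: opp run (5,2) capped by B -> flip
Dir N: first cell '.' (not opp) -> no flip
Dir NE: first cell 'B' (not opp) -> no flip
Dir W: first cell '.' (not opp) -> no flip
Dir E: first cell '.' (not opp) -> no flip
Dir SW: first cell '.' (not opp) -> no flip
Dir S: first cell '.' (not opp) -> no flip
Dir SE: first cell '.' (not opp) -> no flip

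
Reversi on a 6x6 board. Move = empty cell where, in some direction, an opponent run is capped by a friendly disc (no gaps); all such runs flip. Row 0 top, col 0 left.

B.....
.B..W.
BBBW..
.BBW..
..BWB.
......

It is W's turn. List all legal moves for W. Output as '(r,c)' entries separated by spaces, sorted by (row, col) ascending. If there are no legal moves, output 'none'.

Answer: (1,0) (3,0) (4,1) (4,5) (5,1) (5,5)

Derivation:
(0,1): no bracket -> illegal
(0,2): no bracket -> illegal
(1,0): flips 2 -> legal
(1,2): no bracket -> illegal
(1,3): no bracket -> illegal
(3,0): flips 2 -> legal
(3,4): no bracket -> illegal
(3,5): no bracket -> illegal
(4,0): no bracket -> illegal
(4,1): flips 2 -> legal
(4,5): flips 1 -> legal
(5,1): flips 1 -> legal
(5,2): no bracket -> illegal
(5,3): no bracket -> illegal
(5,4): no bracket -> illegal
(5,5): flips 1 -> legal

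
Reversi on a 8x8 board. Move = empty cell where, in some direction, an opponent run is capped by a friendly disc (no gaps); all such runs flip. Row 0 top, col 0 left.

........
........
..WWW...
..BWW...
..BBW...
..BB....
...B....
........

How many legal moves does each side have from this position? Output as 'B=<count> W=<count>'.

-- B to move --
(1,1): no bracket -> illegal
(1,2): flips 1 -> legal
(1,3): flips 2 -> legal
(1,4): flips 1 -> legal
(1,5): flips 2 -> legal
(2,1): no bracket -> illegal
(2,5): flips 1 -> legal
(3,1): no bracket -> illegal
(3,5): flips 3 -> legal
(4,5): flips 1 -> legal
(5,4): no bracket -> illegal
(5,5): no bracket -> illegal
B mobility = 7
-- W to move --
(2,1): no bracket -> illegal
(3,1): flips 1 -> legal
(4,1): flips 3 -> legal
(5,1): flips 1 -> legal
(5,4): no bracket -> illegal
(6,1): flips 2 -> legal
(6,2): flips 4 -> legal
(6,4): no bracket -> illegal
(7,2): no bracket -> illegal
(7,3): flips 3 -> legal
(7,4): no bracket -> illegal
W mobility = 6

Answer: B=7 W=6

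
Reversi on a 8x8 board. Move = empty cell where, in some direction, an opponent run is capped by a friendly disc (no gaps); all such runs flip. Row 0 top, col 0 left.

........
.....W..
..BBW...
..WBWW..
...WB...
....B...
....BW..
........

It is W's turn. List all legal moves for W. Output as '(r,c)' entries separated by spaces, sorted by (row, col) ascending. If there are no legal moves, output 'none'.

(1,1): no bracket -> illegal
(1,2): flips 2 -> legal
(1,3): flips 2 -> legal
(1,4): flips 1 -> legal
(2,1): flips 2 -> legal
(3,1): no bracket -> illegal
(4,2): flips 1 -> legal
(4,5): flips 1 -> legal
(5,3): flips 1 -> legal
(5,5): no bracket -> illegal
(6,3): flips 1 -> legal
(7,3): no bracket -> illegal
(7,4): flips 3 -> legal
(7,5): no bracket -> illegal

Answer: (1,2) (1,3) (1,4) (2,1) (4,2) (4,5) (5,3) (6,3) (7,4)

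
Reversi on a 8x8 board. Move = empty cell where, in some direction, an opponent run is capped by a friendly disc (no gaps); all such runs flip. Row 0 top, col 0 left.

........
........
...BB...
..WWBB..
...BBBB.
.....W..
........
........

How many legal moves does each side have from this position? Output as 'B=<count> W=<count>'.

-- B to move --
(2,1): flips 1 -> legal
(2,2): flips 1 -> legal
(3,1): flips 2 -> legal
(4,1): flips 1 -> legal
(4,2): flips 1 -> legal
(5,4): no bracket -> illegal
(5,6): no bracket -> illegal
(6,4): flips 1 -> legal
(6,5): flips 1 -> legal
(6,6): flips 1 -> legal
B mobility = 8
-- W to move --
(1,2): no bracket -> illegal
(1,3): flips 1 -> legal
(1,4): flips 1 -> legal
(1,5): flips 1 -> legal
(2,2): no bracket -> illegal
(2,5): flips 2 -> legal
(2,6): no bracket -> illegal
(3,6): flips 2 -> legal
(3,7): flips 1 -> legal
(4,2): no bracket -> illegal
(4,7): no bracket -> illegal
(5,2): no bracket -> illegal
(5,3): flips 1 -> legal
(5,4): flips 1 -> legal
(5,6): no bracket -> illegal
(5,7): no bracket -> illegal
W mobility = 8

Answer: B=8 W=8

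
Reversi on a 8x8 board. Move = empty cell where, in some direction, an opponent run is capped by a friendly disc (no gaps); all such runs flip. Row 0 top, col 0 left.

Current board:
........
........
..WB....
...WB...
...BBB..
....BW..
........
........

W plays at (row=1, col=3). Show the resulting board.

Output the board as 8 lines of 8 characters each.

Answer: ........
...W....
..WW....
...WB...
...BBB..
....BW..
........
........

Derivation:
Place W at (1,3); scan 8 dirs for brackets.
Dir NW: first cell '.' (not opp) -> no flip
Dir N: first cell '.' (not opp) -> no flip
Dir NE: first cell '.' (not opp) -> no flip
Dir W: first cell '.' (not opp) -> no flip
Dir E: first cell '.' (not opp) -> no flip
Dir SW: first cell 'W' (not opp) -> no flip
Dir S: opp run (2,3) capped by W -> flip
Dir SE: first cell '.' (not opp) -> no flip
All flips: (2,3)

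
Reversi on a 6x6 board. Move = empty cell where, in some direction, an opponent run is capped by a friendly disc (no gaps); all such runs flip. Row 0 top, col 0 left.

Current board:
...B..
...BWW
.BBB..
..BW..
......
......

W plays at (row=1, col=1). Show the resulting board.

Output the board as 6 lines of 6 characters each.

Place W at (1,1); scan 8 dirs for brackets.
Dir NW: first cell '.' (not opp) -> no flip
Dir N: first cell '.' (not opp) -> no flip
Dir NE: first cell '.' (not opp) -> no flip
Dir W: first cell '.' (not opp) -> no flip
Dir E: first cell '.' (not opp) -> no flip
Dir SW: first cell '.' (not opp) -> no flip
Dir S: opp run (2,1), next='.' -> no flip
Dir SE: opp run (2,2) capped by W -> flip
All flips: (2,2)

Answer: ...B..
.W.BWW
.BWB..
..BW..
......
......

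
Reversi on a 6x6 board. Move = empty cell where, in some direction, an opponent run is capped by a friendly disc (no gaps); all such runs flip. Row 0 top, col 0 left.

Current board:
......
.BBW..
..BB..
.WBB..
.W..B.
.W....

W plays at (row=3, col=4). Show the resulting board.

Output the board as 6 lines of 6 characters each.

Answer: ......
.BBW..
..BB..
.WWWW.
.W..B.
.W....

Derivation:
Place W at (3,4); scan 8 dirs for brackets.
Dir NW: opp run (2,3) (1,2), next='.' -> no flip
Dir N: first cell '.' (not opp) -> no flip
Dir NE: first cell '.' (not opp) -> no flip
Dir W: opp run (3,3) (3,2) capped by W -> flip
Dir E: first cell '.' (not opp) -> no flip
Dir SW: first cell '.' (not opp) -> no flip
Dir S: opp run (4,4), next='.' -> no flip
Dir SE: first cell '.' (not opp) -> no flip
All flips: (3,2) (3,3)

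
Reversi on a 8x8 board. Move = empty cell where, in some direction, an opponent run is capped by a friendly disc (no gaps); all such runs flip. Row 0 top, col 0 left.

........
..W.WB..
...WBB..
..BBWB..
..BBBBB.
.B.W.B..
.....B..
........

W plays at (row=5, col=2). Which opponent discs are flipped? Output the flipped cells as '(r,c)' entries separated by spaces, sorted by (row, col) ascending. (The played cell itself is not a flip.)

Dir NW: first cell '.' (not opp) -> no flip
Dir N: opp run (4,2) (3,2), next='.' -> no flip
Dir NE: opp run (4,3) capped by W -> flip
Dir W: opp run (5,1), next='.' -> no flip
Dir E: first cell 'W' (not opp) -> no flip
Dir SW: first cell '.' (not opp) -> no flip
Dir S: first cell '.' (not opp) -> no flip
Dir SE: first cell '.' (not opp) -> no flip

Answer: (4,3)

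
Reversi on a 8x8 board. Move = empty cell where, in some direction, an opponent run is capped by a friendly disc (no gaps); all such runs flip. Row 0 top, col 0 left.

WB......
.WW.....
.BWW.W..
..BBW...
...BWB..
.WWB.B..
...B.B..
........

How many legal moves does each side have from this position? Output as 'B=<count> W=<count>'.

-- B to move --
(0,2): flips 2 -> legal
(0,3): flips 1 -> legal
(1,0): no bracket -> illegal
(1,3): flips 1 -> legal
(1,4): flips 1 -> legal
(1,5): no bracket -> illegal
(1,6): flips 2 -> legal
(2,0): no bracket -> illegal
(2,4): flips 2 -> legal
(2,6): no bracket -> illegal
(3,1): no bracket -> illegal
(3,5): flips 2 -> legal
(3,6): no bracket -> illegal
(4,0): no bracket -> illegal
(4,1): flips 1 -> legal
(4,2): no bracket -> illegal
(5,0): flips 2 -> legal
(5,4): no bracket -> illegal
(6,0): no bracket -> illegal
(6,1): flips 1 -> legal
(6,2): no bracket -> illegal
B mobility = 10
-- W to move --
(0,2): flips 1 -> legal
(1,0): no bracket -> illegal
(2,0): flips 1 -> legal
(2,4): no bracket -> illegal
(3,0): flips 1 -> legal
(3,1): flips 3 -> legal
(3,5): no bracket -> illegal
(3,6): no bracket -> illegal
(4,1): flips 1 -> legal
(4,2): flips 2 -> legal
(4,6): flips 1 -> legal
(5,4): flips 1 -> legal
(5,6): flips 1 -> legal
(6,2): flips 1 -> legal
(6,4): no bracket -> illegal
(6,6): flips 1 -> legal
(7,2): no bracket -> illegal
(7,3): flips 4 -> legal
(7,4): flips 1 -> legal
(7,5): no bracket -> illegal
(7,6): no bracket -> illegal
W mobility = 13

Answer: B=10 W=13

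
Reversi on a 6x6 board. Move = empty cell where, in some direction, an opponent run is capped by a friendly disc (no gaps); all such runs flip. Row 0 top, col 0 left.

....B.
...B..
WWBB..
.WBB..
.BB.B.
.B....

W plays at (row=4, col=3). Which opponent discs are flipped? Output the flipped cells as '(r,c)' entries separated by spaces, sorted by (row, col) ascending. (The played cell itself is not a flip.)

Dir NW: opp run (3,2) capped by W -> flip
Dir N: opp run (3,3) (2,3) (1,3), next='.' -> no flip
Dir NE: first cell '.' (not opp) -> no flip
Dir W: opp run (4,2) (4,1), next='.' -> no flip
Dir E: opp run (4,4), next='.' -> no flip
Dir SW: first cell '.' (not opp) -> no flip
Dir S: first cell '.' (not opp) -> no flip
Dir SE: first cell '.' (not opp) -> no flip

Answer: (3,2)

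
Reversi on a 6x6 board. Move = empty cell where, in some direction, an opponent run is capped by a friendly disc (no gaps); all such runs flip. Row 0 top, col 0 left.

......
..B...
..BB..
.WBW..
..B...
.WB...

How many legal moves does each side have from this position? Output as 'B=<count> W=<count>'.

Answer: B=8 W=3

Derivation:
-- B to move --
(2,0): flips 1 -> legal
(2,1): no bracket -> illegal
(2,4): flips 1 -> legal
(3,0): flips 1 -> legal
(3,4): flips 1 -> legal
(4,0): flips 1 -> legal
(4,1): no bracket -> illegal
(4,3): flips 1 -> legal
(4,4): flips 1 -> legal
(5,0): flips 1 -> legal
B mobility = 8
-- W to move --
(0,1): no bracket -> illegal
(0,2): no bracket -> illegal
(0,3): no bracket -> illegal
(1,1): flips 1 -> legal
(1,3): flips 2 -> legal
(1,4): no bracket -> illegal
(2,1): no bracket -> illegal
(2,4): no bracket -> illegal
(3,4): no bracket -> illegal
(4,1): no bracket -> illegal
(4,3): no bracket -> illegal
(5,3): flips 2 -> legal
W mobility = 3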